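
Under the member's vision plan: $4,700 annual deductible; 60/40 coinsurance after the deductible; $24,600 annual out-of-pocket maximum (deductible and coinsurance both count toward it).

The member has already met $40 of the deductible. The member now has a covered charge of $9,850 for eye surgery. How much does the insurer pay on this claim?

Remaining deductible: $4,700 − $40 = $4,660.
The remaining $5,190 (= $9,850 − $4,660) moves to coinsurance.
40% of $5,190 = $2,076 falls to the member.
So the member owes $4,660 + $2,076 = $6,736 before any cap.
Cumulative spending $40 + $6,736 = $6,776 stays under the $24,600 maximum.
Insurer pays the balance: $9,850 − $6,736 = $3,114.

$3,114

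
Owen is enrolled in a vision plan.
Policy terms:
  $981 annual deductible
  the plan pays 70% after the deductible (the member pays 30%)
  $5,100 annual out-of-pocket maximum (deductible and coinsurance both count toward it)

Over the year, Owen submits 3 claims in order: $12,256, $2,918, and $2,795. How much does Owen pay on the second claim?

$736.50

#1 ($12,256): $981 to deductible, leaving $11,275; member's 30% is $3,382.50. Cost to member: $4,363.50. OOP to date $4,363.50.
#2 ($2,918): deductible met; 30% of $2,918 = $875.40. Adding that to $4,363.50 gives $5,238.90, past the $5,100 cap; member pays only $5,100 − $4,363.50 = $736.50.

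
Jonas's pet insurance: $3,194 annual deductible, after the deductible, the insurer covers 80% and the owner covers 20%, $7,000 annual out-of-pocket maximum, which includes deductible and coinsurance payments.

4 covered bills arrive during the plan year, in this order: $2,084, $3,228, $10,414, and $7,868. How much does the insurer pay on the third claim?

$8,331.20

Bill 1, $2,084: entire amount goes to the deductible. Owner pays $2,084; OOP now $2,084. Insurer: $2,084 − $2,084 = $0.
Bill 2, $3,228: $1,110 finishes the deductible; $2,118 goes to coinsurance; owner's 20% is $423.60. Cost to owner: $1,533.60. OOP to date $3,617.60. Plan pays $3,228 − $1,533.60 = $1,694.40.
Bill 3, $10,414: 20% coinsurance on $10,414 = $2,082.80. Owner pays $2,082.80; OOP now $5,700.40. Plan pays $10,414 − $2,082.80 = $8,331.20.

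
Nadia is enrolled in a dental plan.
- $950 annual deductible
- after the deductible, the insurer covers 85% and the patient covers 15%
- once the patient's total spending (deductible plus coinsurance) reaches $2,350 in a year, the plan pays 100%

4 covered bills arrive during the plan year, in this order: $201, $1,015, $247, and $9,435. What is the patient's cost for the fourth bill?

$1,323.05

#1 ($201): all of it applies to the deductible. Patient pays $201; OOP now $201.
#2 ($1,015): $749 finishes the deductible; $266 goes to coinsurance; patient's 15% is $39.90. Cost to patient: $788.90. OOP to date $989.90.
#3 ($247): deductible already satisfied, so patient's share is 15% × $247 = $37.05. Cost to patient: $37.05. OOP to date $1,026.95.
#4 ($9,435): deductible already satisfied, so patient's share is 15% × $9,435 = $1,415.25. That would push OOP to $2,442.20, over the $2,350 cap, so patient pays $2,350 − $1,026.95 = $1,323.05.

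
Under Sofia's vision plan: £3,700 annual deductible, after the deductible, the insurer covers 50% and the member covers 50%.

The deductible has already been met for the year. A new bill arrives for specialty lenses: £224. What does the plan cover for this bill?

With the deductible met, the entire £224 is subject to coinsurance.
50% of £224 = £112 falls to the member.
The insurer covers the remainder: £224 − £112 = £112.

£112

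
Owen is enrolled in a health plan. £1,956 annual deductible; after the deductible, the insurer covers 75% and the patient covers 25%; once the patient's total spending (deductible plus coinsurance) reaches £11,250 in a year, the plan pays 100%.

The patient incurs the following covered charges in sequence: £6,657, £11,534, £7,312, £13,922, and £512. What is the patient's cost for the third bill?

£1,828

Claim 1 (£6,657): deductible takes £1,956, £4,701 remains; 25% of £4,701 = £1,175.25. Patient pays £3,131.25; OOP now £3,131.25.
Claim 2 (£11,534): deductible already satisfied, so patient's share is 25% × £11,534 = £2,883.50. Patient pays £2,883.50; OOP now £6,014.75.
Claim 3 (£7,312): 25% coinsurance on £7,312 = £1,828. Cost to patient: £1,828. OOP to date £7,842.75.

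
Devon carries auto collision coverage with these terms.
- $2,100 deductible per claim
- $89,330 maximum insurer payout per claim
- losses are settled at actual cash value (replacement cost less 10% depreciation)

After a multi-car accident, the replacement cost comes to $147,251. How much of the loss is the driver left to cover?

Depreciate 10%: the covered value is $147,251 × 0.9 = $132,525.90.
Less the $2,100 deductible: $132,525.90 − $2,100 = $130,425.90.
Since $130,425.90 > $89,330, the payout is capped at $89,330.
Out of pocket: $147,251 − $89,330 = $57,921.

$57,921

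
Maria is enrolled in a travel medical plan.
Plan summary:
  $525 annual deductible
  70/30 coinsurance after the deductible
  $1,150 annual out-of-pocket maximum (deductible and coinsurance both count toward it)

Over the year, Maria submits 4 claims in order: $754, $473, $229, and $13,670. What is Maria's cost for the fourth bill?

$345.70

#1 ($754): $525 to deductible, leaving $229; 30% of $229 = $68.70. Traveler owes $593.70 (running OOP $593.70).
#2 ($473): deductible already satisfied, so traveler's share is 30% × $473 = $141.90. Traveler pays $141.90; OOP now $735.60.
#3 ($229): 30% coinsurance on $229 = $68.70. Cost to traveler: $68.70. OOP to date $804.30.
#4 ($13,670): 30% coinsurance on $13,670 = $4,101. OOP would hit $4,905.30 > $1,150, so the cap limits the traveler to $1,150 − $804.30 = $345.70.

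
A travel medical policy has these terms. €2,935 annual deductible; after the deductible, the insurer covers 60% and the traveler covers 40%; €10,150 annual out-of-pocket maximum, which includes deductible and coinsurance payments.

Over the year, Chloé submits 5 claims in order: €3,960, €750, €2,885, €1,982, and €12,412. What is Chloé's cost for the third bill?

€1,154

Bill 1, €3,960: €2,935 to deductible, leaving €1,025; traveler's 40% is €410. Cost to traveler: €3,345. OOP to date €3,345.
Bill 2, €750: 40% coinsurance on €750 = €300. Traveler owes €300 (running OOP €3,645).
Bill 3, €2,885: 40% coinsurance on €2,885 = €1,154. Traveler pays €1,154; OOP now €4,799.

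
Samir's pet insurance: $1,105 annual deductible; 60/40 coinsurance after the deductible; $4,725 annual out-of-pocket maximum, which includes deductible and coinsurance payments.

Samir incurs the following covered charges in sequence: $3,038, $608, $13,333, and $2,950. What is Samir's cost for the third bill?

#1 ($3,038): $1,105 finishes the deductible; $1,933 goes to coinsurance; 40% of $1,933 = $773.20. Owner pays $1,878.20; OOP now $1,878.20.
#2 ($608): deductible met; 40% of $608 = $243.20. Cost to owner: $243.20. OOP to date $2,121.40.
#3 ($13,333): deductible already satisfied, so owner's share is 40% × $13,333 = $5,333.20. OOP would hit $7,454.60 > $4,725, so the cap limits the owner to $4,725 − $2,121.40 = $2,603.60.

$2,603.60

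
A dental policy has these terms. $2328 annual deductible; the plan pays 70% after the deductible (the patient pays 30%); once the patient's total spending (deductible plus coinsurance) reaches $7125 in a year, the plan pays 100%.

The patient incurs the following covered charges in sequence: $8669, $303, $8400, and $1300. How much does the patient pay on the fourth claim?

$283.80

Bill 1, $8669: $2328 finishes the deductible; $6341 goes to coinsurance; 30% of $6341 = $1902.30. Patient pays $4230.30; OOP now $4230.30.
Bill 2, $303: 30% coinsurance on $303 = $90.90. Patient owes $90.90 (running OOP $4321.20).
Bill 3, $8400: deductible met; 30% of $8400 = $2520. Patient pays $2520; OOP now $6841.20.
Bill 4, $1300: 30% coinsurance on $1300 = $390. That would push OOP to $7231.20, over the $7125 cap, so patient pays $7125 − $6841.20 = $283.80.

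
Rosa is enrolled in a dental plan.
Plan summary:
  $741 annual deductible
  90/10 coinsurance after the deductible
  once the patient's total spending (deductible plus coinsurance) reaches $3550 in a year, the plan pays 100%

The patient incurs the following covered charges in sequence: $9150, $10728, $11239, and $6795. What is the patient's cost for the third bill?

Bill 1, $9150: deductible takes $741, $8409 remains; coinsurance $8409 × 10% = $840.90. Patient pays $1581.90; OOP now $1581.90.
Bill 2, $10728: deductible already satisfied, so patient's share is 10% × $10728 = $1072.80. Patient pays $1072.80; OOP now $2654.70.
Bill 3, $11239: deductible already satisfied, so patient's share is 10% × $11239 = $1123.90. OOP would hit $3778.60 > $3550, so the cap limits the patient to $3550 − $2654.70 = $895.30.

$895.30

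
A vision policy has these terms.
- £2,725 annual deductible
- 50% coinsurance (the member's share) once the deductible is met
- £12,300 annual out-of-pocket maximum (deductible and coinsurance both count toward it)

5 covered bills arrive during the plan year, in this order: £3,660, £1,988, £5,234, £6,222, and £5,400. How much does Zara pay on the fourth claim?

£3,111

#1 (£3,660): deductible takes £2,725, £935 remains; coinsurance £935 × 50% = £467.50. Member owes £3,192.50 (running OOP £3,192.50).
#2 (£1,988): 50% coinsurance on £1,988 = £994. Member pays £994; OOP now £4,186.50.
#3 (£5,234): 50% coinsurance on £5,234 = £2,617. Member owes £2,617 (running OOP £6,803.50).
#4 (£6,222): 50% coinsurance on £6,222 = £3,111. Member pays £3,111; OOP now £9,914.50.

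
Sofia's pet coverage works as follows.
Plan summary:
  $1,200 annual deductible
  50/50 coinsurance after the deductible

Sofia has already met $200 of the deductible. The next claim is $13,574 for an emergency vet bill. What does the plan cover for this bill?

$6,287

Remaining deductible: $1,200 − $200 = $1,000.
The remaining $12,574 (= $13,574 − $1,000) moves to coinsurance.
Owner's 50% share of $12,574 is $6,287.
That puts the owner's cost at $1,000 + $6,287 = $7,287.
Insurer pays the balance: $13,574 − $7,287 = $6,287.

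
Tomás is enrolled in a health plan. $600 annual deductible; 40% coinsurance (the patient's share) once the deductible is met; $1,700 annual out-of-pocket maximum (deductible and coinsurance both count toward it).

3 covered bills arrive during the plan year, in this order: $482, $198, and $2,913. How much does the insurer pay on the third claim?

$1,845

Bill 1, $482: entire amount goes to the deductible. Cost to patient: $482. OOP to date $482. Insurer: $482 − $482 = $0.
Bill 2, $198: $118 to deductible, leaving $80; coinsurance $80 × 40% = $32. Cost to patient: $150. OOP to date $632. Plan pays $198 − $150 = $48.
Bill 3, $2,913: deductible met; 40% of $2,913 = $1,165.20. That would push OOP to $1,797.20, over the $1,700 cap, so patient pays $1,700 − $632 = $1,068. Plan pays $2,913 − $1,068 = $1,845.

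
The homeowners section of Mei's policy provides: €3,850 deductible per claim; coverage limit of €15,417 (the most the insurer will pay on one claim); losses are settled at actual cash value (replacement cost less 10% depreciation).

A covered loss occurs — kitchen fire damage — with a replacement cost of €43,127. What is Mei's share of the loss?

€27,710

Actual cash value after 10% depreciation: €43,127 × 90% = €38,814.30.
Less the €3,850 deductible: €38,814.30 − €3,850 = €34,964.30.
€34,964.30 exceeds the €15,417 limit, so the insurer pays the limit: €15,417.
Homeowner's share is the uncovered remainder: €43,127 − €15,417 = €27,710.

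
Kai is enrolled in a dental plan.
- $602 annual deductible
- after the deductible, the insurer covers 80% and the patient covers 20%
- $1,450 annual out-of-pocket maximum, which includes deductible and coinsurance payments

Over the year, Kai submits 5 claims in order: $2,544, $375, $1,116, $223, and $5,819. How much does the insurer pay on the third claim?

$892.80

Claim 1 — $2,544: $602 to deductible, leaving $1,942; coinsurance $1,942 × 20% = $388.40. Patient pays $990.40; OOP now $990.40. Insurer: $2,544 − $990.40 = $1,553.60.
Claim 2 — $375: deductible already satisfied, so patient's share is 20% × $375 = $75. Patient owes $75 (running OOP $1,065.40). Insurer: $375 − $75 = $300.
Claim 3 — $1,116: deductible already satisfied, so patient's share is 20% × $1,116 = $223.20. Patient pays $223.20; OOP now $1,288.60. Plan pays $1,116 − $223.20 = $892.80.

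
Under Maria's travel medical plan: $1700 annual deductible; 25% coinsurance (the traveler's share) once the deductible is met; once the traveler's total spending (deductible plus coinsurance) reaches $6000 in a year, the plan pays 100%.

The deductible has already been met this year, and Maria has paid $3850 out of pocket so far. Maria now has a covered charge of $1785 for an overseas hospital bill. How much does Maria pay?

With the deductible met, the entire $1785 is subject to coinsurance.
25% of $1785 = $446.25 falls to the traveler.
Total out-of-pocket so far would be $3850 + $446.25 = $4296.25, below the $6000 cap — no reduction.

$446.25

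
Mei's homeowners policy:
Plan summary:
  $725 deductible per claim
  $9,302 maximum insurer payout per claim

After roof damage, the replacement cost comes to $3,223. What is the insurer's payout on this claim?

After the deductible, $3,223 − $725 = $2,498 remains.
$2,498 ≤ $9,302, so the limit doesn't bind; insurer pays $2,498.

$2,498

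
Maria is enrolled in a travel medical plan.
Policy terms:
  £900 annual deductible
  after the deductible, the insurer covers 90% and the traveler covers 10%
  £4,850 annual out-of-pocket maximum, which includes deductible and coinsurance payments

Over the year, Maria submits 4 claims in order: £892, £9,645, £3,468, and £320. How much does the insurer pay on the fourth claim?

£288

Bill 1, £892: all of it applies to the deductible. Traveler pays £892; OOP now £892. Insurer: £892 − £892 = £0.
Bill 2, £9,645: £8 finishes the deductible; £9,637 goes to coinsurance; coinsurance £9,637 × 10% = £963.70. Cost to traveler: £971.70. OOP to date £1,863.70. Insurer: £9,645 − £971.70 = £8,673.30.
Bill 3, £3,468: deductible already satisfied, so traveler's share is 10% × £3,468 = £346.80. Traveler owes £346.80 (running OOP £2,210.50). Plan pays £3,468 − £346.80 = £3,121.20.
Bill 4, £320: 10% coinsurance on £320 = £32. Cost to traveler: £32. OOP to date £2,242.50. Insurer: £320 − £32 = £288.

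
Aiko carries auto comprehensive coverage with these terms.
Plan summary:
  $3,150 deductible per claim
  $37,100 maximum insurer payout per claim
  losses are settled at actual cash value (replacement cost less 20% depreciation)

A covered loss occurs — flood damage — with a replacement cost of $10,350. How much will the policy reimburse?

$5,130

Actual cash value after 20% depreciation: $10,350 × 80% = $8,280.
After the deductible, $8,280 − $3,150 = $5,130 remains.
$5,130 ≤ $37,100, so the limit doesn't bind; insurer pays $5,130.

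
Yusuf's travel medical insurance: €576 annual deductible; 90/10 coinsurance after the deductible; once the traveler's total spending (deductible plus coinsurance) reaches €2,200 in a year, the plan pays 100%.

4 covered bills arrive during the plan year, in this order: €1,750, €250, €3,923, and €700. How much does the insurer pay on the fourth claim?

Claim 1 (€1,750): €576 finishes the deductible; €1,174 goes to coinsurance; traveler's 10% is €117.40. Traveler owes €693.40 (running OOP €693.40). Plan pays €1,750 − €693.40 = €1,056.60.
Claim 2 (€250): deductible met; 10% of €250 = €25. Traveler pays €25; OOP now €718.40. Plan pays €250 − €25 = €225.
Claim 3 (€3,923): deductible met; 10% of €3,923 = €392.30. Cost to traveler: €392.30. OOP to date €1,110.70. Plan pays €3,923 − €392.30 = €3,530.70.
Claim 4 (€700): deductible met; 10% of €700 = €70. Traveler owes €70 (running OOP €1,180.70). Plan pays €700 − €70 = €630.

€630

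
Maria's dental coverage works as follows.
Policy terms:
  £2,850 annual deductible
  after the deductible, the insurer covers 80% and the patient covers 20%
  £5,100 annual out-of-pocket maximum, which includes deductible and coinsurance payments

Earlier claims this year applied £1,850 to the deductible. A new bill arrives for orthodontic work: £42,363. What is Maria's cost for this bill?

£3,250

Deductible still to meet: £2,850 − £1,850 = £1,000.
After the £1,000 deductible portion, £42,363 − £1,000 = £41,363 is subject to coinsurance.
20% of £41,363 = £8,272.60 falls to the patient.
Patient responsibility before any cap: £1,000 + £8,272.60 = £9,272.60.
That would bring total out-of-pocket to £11,122.60, past the £5,100 cap. The patient is capped at £5,100 − £1,850 = £3,250 on this claim.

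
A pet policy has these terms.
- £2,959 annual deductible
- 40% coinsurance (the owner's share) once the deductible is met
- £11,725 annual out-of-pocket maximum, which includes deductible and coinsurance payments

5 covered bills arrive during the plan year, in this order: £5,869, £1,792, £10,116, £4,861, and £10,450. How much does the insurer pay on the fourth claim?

£2,916.60

#1 (£5,869): £2,959 to deductible, leaving £2,910; 40% of £2,910 = £1,164. Cost to owner: £4,123. OOP to date £4,123. Insurer: £5,869 − £4,123 = £1,746.
#2 (£1,792): deductible met; 40% of £1,792 = £716.80. Owner pays £716.80; OOP now £4,839.80. Plan pays £1,792 − £716.80 = £1,075.20.
#3 (£10,116): 40% coinsurance on £10,116 = £4,046.40. Owner pays £4,046.40; OOP now £8,886.20. Plan pays £10,116 − £4,046.40 = £6,069.60.
#4 (£4,861): deductible met; 40% of £4,861 = £1,944.40. Owner pays £1,944.40; OOP now £10,830.60. Insurer: £4,861 − £1,944.40 = £2,916.60.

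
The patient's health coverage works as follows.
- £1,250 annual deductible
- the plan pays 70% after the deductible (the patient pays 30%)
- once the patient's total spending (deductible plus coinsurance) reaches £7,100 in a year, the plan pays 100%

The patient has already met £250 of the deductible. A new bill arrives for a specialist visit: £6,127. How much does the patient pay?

£2,538.10

Remaining deductible: £1,250 − £250 = £1,000.
The remaining £5,127 (= £6,127 − £1,000) moves to coinsurance.
Coinsurance: £5,127 × 30% = £1,538.10.
Patient responsibility before any cap: £1,000 + £1,538.10 = £2,538.10.
Cumulative spending £250 + £2,538.10 = £2,788.10 stays under the £7,100 maximum.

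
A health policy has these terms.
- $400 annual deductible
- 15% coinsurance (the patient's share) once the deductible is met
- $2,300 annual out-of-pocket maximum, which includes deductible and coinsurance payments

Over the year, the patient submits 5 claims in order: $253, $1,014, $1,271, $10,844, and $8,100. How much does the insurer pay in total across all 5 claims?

#1 ($253): entire amount goes to the deductible. Cost to patient: $253. OOP to date $253. Plan pays $253 − $253 = $0.
#2 ($1,014): deductible takes $147, $867 remains; coinsurance $867 × 15% = $130.05. Cost to patient: $277.05. OOP to date $530.05. Plan pays $1,014 − $277.05 = $736.95.
#3 ($1,271): 15% coinsurance on $1,271 = $190.65. Cost to patient: $190.65. OOP to date $720.70. Plan pays $1,271 − $190.65 = $1,080.35.
#4 ($10,844): deductible already satisfied, so patient's share is 15% × $10,844 = $1,626.60. OOP would hit $2,347.30 > $2,300, so the cap limits the patient to $2,300 − $720.70 = $1,579.30. Insurer: $10,844 − $1,579.30 = $9,264.70.
#5 ($8,100): 15% coinsurance on $8,100 = $1,215. OOP would hit $3,515 > $2,300, so the cap limits the patient to $2,300 − $2,300 = $0. Insurer: $8,100 − $0 = $8,100.
Insurer total: $0 + $736.95 + $1,080.35 + $9,264.70 + $8,100 = $19,182.

$19,182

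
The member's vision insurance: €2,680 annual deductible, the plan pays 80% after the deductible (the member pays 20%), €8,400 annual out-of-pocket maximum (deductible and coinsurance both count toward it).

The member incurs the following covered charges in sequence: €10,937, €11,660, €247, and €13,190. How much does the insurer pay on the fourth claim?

€11,502.80

Claim 1 (€10,937): €2,680 finishes the deductible; €8,257 goes to coinsurance; coinsurance €8,257 × 20% = €1,651.40. Member owes €4,331.40 (running OOP €4,331.40). Plan pays €10,937 − €4,331.40 = €6,605.60.
Claim 2 (€11,660): 20% coinsurance on €11,660 = €2,332. Member owes €2,332 (running OOP €6,663.40). Insurer: €11,660 − €2,332 = €9,328.
Claim 3 (€247): deductible already satisfied, so member's share is 20% × €247 = €49.40. Cost to member: €49.40. OOP to date €6,712.80. Insurer: €247 − €49.40 = €197.60.
Claim 4 (€13,190): deductible met; 20% of €13,190 = €2,638. OOP would hit €9,350.80 > €8,400, so the cap limits the member to €8,400 − €6,712.80 = €1,687.20. Plan pays €13,190 − €1,687.20 = €11,502.80.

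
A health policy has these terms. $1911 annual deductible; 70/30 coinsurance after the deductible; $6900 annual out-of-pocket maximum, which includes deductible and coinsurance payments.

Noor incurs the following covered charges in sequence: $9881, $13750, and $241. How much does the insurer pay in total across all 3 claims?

Bill 1, $9881: $1911 finishes the deductible; $7970 goes to coinsurance; patient's 30% is $2391. Patient owes $4302 (running OOP $4302). Plan pays $9881 − $4302 = $5579.
Bill 2, $13750: deductible already satisfied, so patient's share is 30% × $13750 = $4125. Adding that to $4302 gives $8427, past the $6900 cap; patient pays only $6900 − $4302 = $2598. Insurer: $13750 − $2598 = $11152.
Bill 3, $241: deductible already satisfied, so patient's share is 30% × $241 = $72.30. Adding that to $6900 gives $6972.30, past the $6900 cap; patient pays only $6900 − $6900 = $0. Insurer: $241 − $0 = $241.
Insurer total: $5579 + $11152 + $241 = $16972.

$16972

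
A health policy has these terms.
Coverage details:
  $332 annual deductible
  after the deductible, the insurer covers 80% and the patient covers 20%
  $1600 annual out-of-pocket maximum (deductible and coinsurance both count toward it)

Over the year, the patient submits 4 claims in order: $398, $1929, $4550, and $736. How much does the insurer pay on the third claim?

#1 ($398): $332 finishes the deductible; $66 goes to coinsurance; patient's 20% is $13.20. Cost to patient: $345.20. OOP to date $345.20. Insurer: $398 − $345.20 = $52.80.
#2 ($1929): deductible already satisfied, so patient's share is 20% × $1929 = $385.80. Cost to patient: $385.80. OOP to date $731. Insurer: $1929 − $385.80 = $1543.20.
#3 ($4550): deductible already satisfied, so patient's share is 20% × $4550 = $910. Adding that to $731 gives $1641, past the $1600 cap; patient pays only $1600 − $731 = $869. Insurer: $4550 − $869 = $3681.

$3681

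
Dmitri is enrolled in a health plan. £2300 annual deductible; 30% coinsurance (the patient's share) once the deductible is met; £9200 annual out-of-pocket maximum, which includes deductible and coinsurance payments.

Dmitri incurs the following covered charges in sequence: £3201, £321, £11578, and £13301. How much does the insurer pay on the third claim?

Claim 1 — £3201: deductible takes £2300, £901 remains; 30% of £901 = £270.30. Cost to patient: £2570.30. OOP to date £2570.30. Insurer: £3201 − £2570.30 = £630.70.
Claim 2 — £321: deductible already satisfied, so patient's share is 30% × £321 = £96.30. Cost to patient: £96.30. OOP to date £2666.60. Insurer: £321 − £96.30 = £224.70.
Claim 3 — £11578: 30% coinsurance on £11578 = £3473.40. Cost to patient: £3473.40. OOP to date £6140. Plan pays £11578 − £3473.40 = £8104.60.

£8104.60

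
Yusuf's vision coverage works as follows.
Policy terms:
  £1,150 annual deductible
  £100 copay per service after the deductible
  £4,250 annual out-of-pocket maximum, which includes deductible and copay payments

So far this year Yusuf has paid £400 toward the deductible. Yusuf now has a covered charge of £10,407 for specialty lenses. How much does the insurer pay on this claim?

£9,557

Remaining deductible: £1,150 − £400 = £750.
That leaves £10,407 − £750 = £9,657 for the copay.
Copay on this service: £100.
Member responsibility before any cap: £750 + £100 = £850.
Total out-of-pocket so far would be £400 + £850 = £1,250, below the £4,250 cap — no reduction.
The insurer covers the remainder: £10,407 − £850 = £9,557.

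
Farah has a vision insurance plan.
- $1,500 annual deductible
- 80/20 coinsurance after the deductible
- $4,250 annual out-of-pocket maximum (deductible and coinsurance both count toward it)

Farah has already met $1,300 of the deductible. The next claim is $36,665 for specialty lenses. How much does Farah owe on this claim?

$1,300 of the $1,500 deductible is already met, leaving $200.
The remaining $36,465 (= $36,665 − $200) moves to coinsurance.
Member's 20% share of $36,465 is $7,293.
So the member owes $200 + $7,293 = $7,493 before any cap.
That would bring total out-of-pocket to $8,793, past the $4,250 cap. The member is capped at $4,250 − $1,300 = $2,950 on this claim.

$2,950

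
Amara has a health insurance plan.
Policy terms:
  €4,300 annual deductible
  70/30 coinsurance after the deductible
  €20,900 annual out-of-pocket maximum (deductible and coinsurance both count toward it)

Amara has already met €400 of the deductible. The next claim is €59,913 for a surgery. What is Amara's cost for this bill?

€20,500

Deductible still to meet: €4,300 − €400 = €3,900.
The remaining €56,013 (= €59,913 − €3,900) moves to coinsurance.
Coinsurance: €56,013 × 30% = €16,803.90.
That puts the patient's cost at €3,900 + €16,803.90 = €20,703.90 before any cap.
That would bring total out-of-pocket to €21,103.90, past the €20,900 cap. The patient is capped at €20,900 − €400 = €20,500 on this claim.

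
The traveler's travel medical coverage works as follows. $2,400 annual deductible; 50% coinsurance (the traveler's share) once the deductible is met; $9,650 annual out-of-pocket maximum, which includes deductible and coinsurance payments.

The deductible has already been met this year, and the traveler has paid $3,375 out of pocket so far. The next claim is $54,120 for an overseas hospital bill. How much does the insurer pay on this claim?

With the deductible met, the entire $54,120 is subject to coinsurance.
Traveler's 50% share of $54,120 is $27,060.
That would bring total out-of-pocket to $30,435, past the $9,650 cap. The traveler is capped at $9,650 − $3,375 = $6,275 on this claim.
The plan picks up $54,120 − $6,275 = $47,845.

$47,845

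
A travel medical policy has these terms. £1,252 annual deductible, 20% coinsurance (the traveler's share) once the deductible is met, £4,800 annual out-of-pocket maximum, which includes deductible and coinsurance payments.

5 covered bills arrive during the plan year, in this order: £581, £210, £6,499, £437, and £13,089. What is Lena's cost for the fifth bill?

£2,253

Bill 1, £581: entire amount goes to the deductible. Traveler owes £581 (running OOP £581).
Bill 2, £210: fully absorbed by the deductible. Traveler owes £210 (running OOP £791).
Bill 3, £6,499: £461 to deductible, leaving £6,038; coinsurance £6,038 × 20% = £1,207.60. Cost to traveler: £1,668.60. OOP to date £2,459.60.
Bill 4, £437: deductible already satisfied, so traveler's share is 20% × £437 = £87.40. Cost to traveler: £87.40. OOP to date £2,547.
Bill 5, £13,089: deductible met; 20% of £13,089 = £2,617.80. Adding that to £2,547 gives £5,164.80, past the £4,800 cap; traveler pays only £4,800 − £2,547 = £2,253.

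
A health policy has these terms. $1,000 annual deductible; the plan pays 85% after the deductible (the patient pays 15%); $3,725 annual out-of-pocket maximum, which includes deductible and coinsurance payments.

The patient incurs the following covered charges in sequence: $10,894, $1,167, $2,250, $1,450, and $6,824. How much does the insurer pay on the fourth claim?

Claim 1 ($10,894): deductible takes $1,000, $9,894 remains; 15% of $9,894 = $1,484.10. Cost to patient: $2,484.10. OOP to date $2,484.10. Insurer: $10,894 − $2,484.10 = $8,409.90.
Claim 2 ($1,167): 15% coinsurance on $1,167 = $175.05. Patient pays $175.05; OOP now $2,659.15. Insurer: $1,167 − $175.05 = $991.95.
Claim 3 ($2,250): deductible already satisfied, so patient's share is 15% × $2,250 = $337.50. Patient pays $337.50; OOP now $2,996.65. Insurer: $2,250 − $337.50 = $1,912.50.
Claim 4 ($1,450): 15% coinsurance on $1,450 = $217.50. Cost to patient: $217.50. OOP to date $3,214.15. Plan pays $1,450 − $217.50 = $1,232.50.

$1,232.50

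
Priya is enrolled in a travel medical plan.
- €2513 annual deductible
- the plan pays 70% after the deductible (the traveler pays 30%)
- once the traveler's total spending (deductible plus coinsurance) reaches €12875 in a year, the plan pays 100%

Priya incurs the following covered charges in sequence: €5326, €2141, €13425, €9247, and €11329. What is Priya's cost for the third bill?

€4027.50

Claim 1 — €5326: €2513 finishes the deductible; €2813 goes to coinsurance; traveler's 30% is €843.90. Traveler owes €3356.90 (running OOP €3356.90).
Claim 2 — €2141: deductible met; 30% of €2141 = €642.30. Traveler pays €642.30; OOP now €3999.20.
Claim 3 — €13425: 30% coinsurance on €13425 = €4027.50. Traveler owes €4027.50 (running OOP €8026.70).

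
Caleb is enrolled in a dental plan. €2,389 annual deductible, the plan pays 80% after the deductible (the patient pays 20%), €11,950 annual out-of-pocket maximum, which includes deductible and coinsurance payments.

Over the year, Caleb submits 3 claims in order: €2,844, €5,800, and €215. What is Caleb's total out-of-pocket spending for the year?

Claim 1 (€2,844): deductible takes €2,389, €455 remains; patient's 20% is €91. Patient pays €2,480; OOP now €2,480.
Claim 2 (€5,800): deductible already satisfied, so patient's share is 20% × €5,800 = €1,160. Patient owes €1,160 (running OOP €3,640).
Claim 3 (€215): deductible already satisfied, so patient's share is 20% × €215 = €43. Cost to patient: €43. OOP to date €3,683.
Total paid by the patient: €2,480 + €1,160 + €43 = €3,683.

€3,683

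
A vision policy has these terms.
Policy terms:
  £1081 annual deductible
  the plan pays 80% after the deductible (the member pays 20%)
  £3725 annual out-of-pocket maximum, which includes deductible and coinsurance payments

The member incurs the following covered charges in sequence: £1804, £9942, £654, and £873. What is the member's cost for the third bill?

£130.80

Claim 1 — £1804: £1081 finishes the deductible; £723 goes to coinsurance; coinsurance £723 × 20% = £144.60. Member pays £1225.60; OOP now £1225.60.
Claim 2 — £9942: deductible met; 20% of £9942 = £1988.40. Cost to member: £1988.40. OOP to date £3214.
Claim 3 — £654: deductible already satisfied, so member's share is 20% × £654 = £130.80. Member pays £130.80; OOP now £3344.80.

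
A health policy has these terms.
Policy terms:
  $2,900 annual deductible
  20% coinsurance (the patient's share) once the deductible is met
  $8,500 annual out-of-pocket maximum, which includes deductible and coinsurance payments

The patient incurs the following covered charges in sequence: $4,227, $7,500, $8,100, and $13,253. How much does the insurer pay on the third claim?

Bill 1, $4,227: $2,900 finishes the deductible; $1,327 goes to coinsurance; patient's 20% is $265.40. Patient pays $3,165.40; OOP now $3,165.40. Plan pays $4,227 − $3,165.40 = $1,061.60.
Bill 2, $7,500: deductible met; 20% of $7,500 = $1,500. Patient owes $1,500 (running OOP $4,665.40). Plan pays $7,500 − $1,500 = $6,000.
Bill 3, $8,100: 20% coinsurance on $8,100 = $1,620. Cost to patient: $1,620. OOP to date $6,285.40. Insurer: $8,100 − $1,620 = $6,480.

$6,480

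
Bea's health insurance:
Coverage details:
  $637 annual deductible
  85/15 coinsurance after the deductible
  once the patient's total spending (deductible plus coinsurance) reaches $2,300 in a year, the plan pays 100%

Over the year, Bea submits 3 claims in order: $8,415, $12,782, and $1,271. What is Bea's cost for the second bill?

$496.30

Claim 1 ($8,415): $637 to deductible, leaving $7,778; coinsurance $7,778 × 15% = $1,166.70. Patient pays $1,803.70; OOP now $1,803.70.
Claim 2 ($12,782): 15% coinsurance on $12,782 = $1,917.30. OOP would hit $3,721 > $2,300, so the cap limits the patient to $2,300 − $1,803.70 = $496.30.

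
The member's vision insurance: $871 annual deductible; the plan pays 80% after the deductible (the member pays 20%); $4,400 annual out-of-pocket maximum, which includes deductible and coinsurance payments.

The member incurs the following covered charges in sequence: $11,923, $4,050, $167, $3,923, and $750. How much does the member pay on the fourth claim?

Claim 1 ($11,923): $871 to deductible, leaving $11,052; coinsurance $11,052 × 20% = $2,210.40. Member pays $3,081.40; OOP now $3,081.40.
Claim 2 ($4,050): deductible met; 20% of $4,050 = $810. Cost to member: $810. OOP to date $3,891.40.
Claim 3 ($167): deductible already satisfied, so member's share is 20% × $167 = $33.40. Member owes $33.40 (running OOP $3,924.80).
Claim 4 ($3,923): deductible already satisfied, so member's share is 20% × $3,923 = $784.60. OOP would hit $4,709.40 > $4,400, so the cap limits the member to $4,400 − $3,924.80 = $475.20.

$475.20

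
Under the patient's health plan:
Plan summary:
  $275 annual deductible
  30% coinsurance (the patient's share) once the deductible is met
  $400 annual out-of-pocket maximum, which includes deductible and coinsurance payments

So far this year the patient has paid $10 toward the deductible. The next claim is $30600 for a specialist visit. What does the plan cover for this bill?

Deductible still to meet: $275 − $10 = $265.
That leaves $30600 − $265 = $30335 for coinsurance.
Coinsurance: $30335 × 30% = $9100.50.
That puts the patient's cost at $265 + $9100.50 = $9365.50 before any cap.
Year-to-date out-of-pocket would reach $10 + $9365.50 = $9375.50, above the $400 maximum, so the patient pays only $400 − $10 = $390.
The plan picks up $30600 − $390 = $30210.

$30210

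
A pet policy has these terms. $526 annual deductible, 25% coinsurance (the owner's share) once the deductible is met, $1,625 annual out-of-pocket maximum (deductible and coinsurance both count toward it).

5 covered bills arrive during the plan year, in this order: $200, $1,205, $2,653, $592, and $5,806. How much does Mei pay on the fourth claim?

Claim 1 ($200): entire amount goes to the deductible. Cost to owner: $200. OOP to date $200.
Claim 2 ($1,205): $326 to deductible, leaving $879; 25% of $879 = $219.75. Owner owes $545.75 (running OOP $745.75).
Claim 3 ($2,653): 25% coinsurance on $2,653 = $663.25. Owner owes $663.25 (running OOP $1,409).
Claim 4 ($592): 25% coinsurance on $592 = $148. Owner pays $148; OOP now $1,557.

$148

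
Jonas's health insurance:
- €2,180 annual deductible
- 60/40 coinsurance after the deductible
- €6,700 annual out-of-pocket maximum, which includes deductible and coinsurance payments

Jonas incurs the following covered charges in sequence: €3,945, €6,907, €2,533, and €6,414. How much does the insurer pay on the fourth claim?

€6,376

Claim 1 (€3,945): €2,180 to deductible, leaving €1,765; 40% of €1,765 = €706. Patient pays €2,886; OOP now €2,886. Plan pays €3,945 − €2,886 = €1,059.
Claim 2 (€6,907): deductible met; 40% of €6,907 = €2,762.80. Patient pays €2,762.80; OOP now €5,648.80. Insurer: €6,907 − €2,762.80 = €4,144.20.
Claim 3 (€2,533): deductible already satisfied, so patient's share is 40% × €2,533 = €1,013.20. Cost to patient: €1,013.20. OOP to date €6,662. Insurer: €2,533 − €1,013.20 = €1,519.80.
Claim 4 (€6,414): 40% coinsurance on €6,414 = €2,565.60. That would push OOP to €9,227.60, over the €6,700 cap, so patient pays €6,700 − €6,662 = €38. Plan pays €6,414 − €38 = €6,376.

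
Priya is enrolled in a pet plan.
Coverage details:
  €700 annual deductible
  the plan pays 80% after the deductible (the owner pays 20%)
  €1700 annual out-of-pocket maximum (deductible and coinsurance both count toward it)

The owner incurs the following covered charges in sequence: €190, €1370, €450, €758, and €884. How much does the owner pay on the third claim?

#1 (€190): fully absorbed by the deductible. Cost to owner: €190. OOP to date €190.
#2 (€1370): €510 to deductible, leaving €860; owner's 20% is €172. Owner pays €682; OOP now €872.
#3 (€450): deductible met; 20% of €450 = €90. Owner pays €90; OOP now €962.

€90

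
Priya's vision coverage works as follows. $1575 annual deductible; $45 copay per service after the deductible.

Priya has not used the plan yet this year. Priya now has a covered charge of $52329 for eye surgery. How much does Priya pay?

$1620

The full $1575 deductible is still open; $1575 of this bill applies to it.
That leaves $52329 − $1575 = $50754 for the copay.
Copay on this service: $45.
Member responsibility: $1575 + $45 = $1620.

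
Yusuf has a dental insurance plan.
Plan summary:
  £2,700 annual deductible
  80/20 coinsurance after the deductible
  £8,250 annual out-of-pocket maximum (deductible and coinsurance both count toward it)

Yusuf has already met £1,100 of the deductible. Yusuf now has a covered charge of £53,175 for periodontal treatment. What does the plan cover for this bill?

£1,100 of the £2,700 deductible is already met, leaving £1,600.
After the £1,600 deductible portion, £53,175 − £1,600 = £51,575 is subject to coinsurance.
Patient's 20% share of £51,575 is £10,315.
So the patient owes £1,600 + £10,315 = £11,915 before any cap.
Adding £11,915 to the £1,100 already spent would give £13,015, which exceeds the £8,250 cap; the patient pays just £8,250 − £1,100 = £7,150.
The insurer covers the remainder: £53,175 − £7,150 = £46,025.

£46,025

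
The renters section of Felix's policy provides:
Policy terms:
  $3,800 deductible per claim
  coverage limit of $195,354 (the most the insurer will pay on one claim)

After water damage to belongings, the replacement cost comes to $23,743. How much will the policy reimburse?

Less the $3,800 deductible: $23,743 − $3,800 = $19,943.
$19,943 ≤ $195,354, so the limit doesn't bind; insurer pays $19,943.

$19,943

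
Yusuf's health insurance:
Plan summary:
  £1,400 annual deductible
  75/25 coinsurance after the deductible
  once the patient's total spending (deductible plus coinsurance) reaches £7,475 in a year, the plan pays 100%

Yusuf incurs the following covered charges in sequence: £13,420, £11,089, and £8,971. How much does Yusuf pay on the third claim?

#1 (£13,420): deductible takes £1,400, £12,020 remains; 25% of £12,020 = £3,005. Patient owes £4,405 (running OOP £4,405).
#2 (£11,089): 25% coinsurance on £11,089 = £2,772.25. Patient owes £2,772.25 (running OOP £7,177.25).
#3 (£8,971): deductible met; 25% of £8,971 = £2,242.75. Adding that to £7,177.25 gives £9,420, past the £7,475 cap; patient pays only £7,475 − £7,177.25 = £297.75.

£297.75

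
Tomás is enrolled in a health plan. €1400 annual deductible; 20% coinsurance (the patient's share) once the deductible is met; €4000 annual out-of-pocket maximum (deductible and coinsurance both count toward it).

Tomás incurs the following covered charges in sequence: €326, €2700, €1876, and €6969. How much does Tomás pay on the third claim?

Bill 1, €326: entire amount goes to the deductible. Patient owes €326 (running OOP €326).
Bill 2, €2700: €1074 to deductible, leaving €1626; coinsurance €1626 × 20% = €325.20. Cost to patient: €1399.20. OOP to date €1725.20.
Bill 3, €1876: deductible met; 20% of €1876 = €375.20. Cost to patient: €375.20. OOP to date €2100.40.

€375.20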